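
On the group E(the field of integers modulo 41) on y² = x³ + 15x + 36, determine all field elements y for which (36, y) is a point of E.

0

x³ + 15x + 36 = 47232 ≡ 0 (mod 41).
Only y = 0 satisfies y² ≡ 0.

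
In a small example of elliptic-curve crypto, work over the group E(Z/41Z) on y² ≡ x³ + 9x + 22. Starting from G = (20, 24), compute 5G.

(35, 11)

Double-and-add on 5 = (101)₂. Start with G = (20, 24) for the leading 1-bit.
double: tangent at (20, 24): λ = (3·20² + 9)/(2·24) ≡ 20/7. 7⁻¹ ≡ 6 (mod 41) since 7·6 = 42 ≡ 1, so λ ≡ 20·6 ≡ 38.
  x = λ² - 20 - 20 = 1444 - 40 ≡ 10; y = λ·(20 - 10) - 24 ≡ 28. → (10, 28)
double: tangent at (10, 28): λ = (3·10² + 9)/(2·28) ≡ 22/15. 15⁻¹ ≡ 11 (mod 41), so λ ≡ 22·11 ≡ 37.
  x = λ² - 10 - 10 = 1369 - 20 ≡ 37; y = λ·(10 - 37) - 28 ≡ 39. → (37, 39)
add G: (37, 39) + (20, 24). λ = (24 - 39)/(20 - 37) ≡ 26/24 mod 41. 24⁻¹ ≡ 12 (mod 41), so λ ≡ 25.
  x = λ² - 37 - 20 = 625 - 57 ≡ 35; y = λ·(37 - 35) - 39 ≡ 11. → (35, 11)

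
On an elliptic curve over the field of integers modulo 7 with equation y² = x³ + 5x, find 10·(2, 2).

(4, 0)

Write G = (2, 2).
Repeated addition: build up to 10G.
2G: tangent at (2, 2): λ = (3·2² + 5)/(2·2) ≡ 3/4. 4⁻¹ ≡ 2 (mod 7) since 4·2 = 8 ≡ 1, so λ ≡ 3·2 ≡ 6.
  x = λ² - 2 - 2 = 36 - 4 ≡ 4; y = λ·(2 - 4) - 2 ≡ 0. → (4, 0)
3G: (4, 0) + (2, 2). λ = (2 - 0)/(2 - 4) ≡ 2/5 mod 7. 5⁻¹ ≡ 3 (mod 7) since 5·3 = 15 ≡ 1, so λ ≡ 6.
  x = λ² - 4 - 2 = 36 - 6 ≡ 2; y = λ·(4 - 2) - 0 ≡ 5. → (2, 5)
4G: (2, 5) + (2, 2): same x and y₁ ≡ -y₂, so the sum is O.
5G: O + (2, 2) = (2, 2) (identity).
6G: tangent at (2, 2): λ = (3·2² + 5)/(2·2) ≡ 3/4. 4⁻¹ ≡ 2 (mod 7) since 4·2 = 8 ≡ 1, so λ ≡ 3·2 ≡ 6.
  x = λ² - 2 - 2 = 36 - 4 ≡ 4; y = λ·(2 - 4) - 2 ≡ 0. → (4, 0)
7G: (4, 0) + (2, 2). λ = (2 - 0)/(2 - 4) ≡ 2/5 mod 7. 5⁻¹ ≡ 3 (mod 7) since 5·3 = 15 ≡ 1, so λ ≡ 6.
  x = λ² - 4 - 2 = 36 - 6 ≡ 2; y = λ·(4 - 2) - 0 ≡ 5. → (2, 5)
8G: (2, 5) + (2, 2): same x and y₁ ≡ -y₂, so the sum is O.
9G: O + (2, 2) = (2, 2) (identity).
10G: tangent at (2, 2): λ = (3·2² + 5)/(2·2) ≡ 3/4. 4⁻¹ ≡ 2 (mod 7), so λ ≡ 3·2 ≡ 6.
  x = λ² - 2 - 2 = 36 - 4 ≡ 4; y = λ·(2 - 4) - 2 ≡ 0. → (4, 0)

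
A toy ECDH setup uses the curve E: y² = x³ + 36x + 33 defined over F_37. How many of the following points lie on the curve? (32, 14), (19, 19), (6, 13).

(32, 14): 14² ≡ 11, rhs ≡ 24 → off.
(19, 19): 19² ≡ 28, rhs ≡ 28 → on.
(6, 13): 13² ≡ 21, rhs ≡ 21 → on.

2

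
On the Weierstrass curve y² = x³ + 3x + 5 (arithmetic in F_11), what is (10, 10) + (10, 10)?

(0, 4)

tangent at (10, 10): λ = (3·10² + 3)/(2·10) ≡ 6/9. 9⁻¹ ≡ 5 (mod 11) since 9·5 = 45 ≡ 1, so λ ≡ 6·5 ≡ 8.
  x = λ² - 10 - 10 = 64 - 20 ≡ 0; y = λ·(10 - 0) - 10 ≡ 4. → (0, 4)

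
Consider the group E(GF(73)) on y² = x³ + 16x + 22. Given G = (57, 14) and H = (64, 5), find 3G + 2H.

First 3G:
Repeated addition: build up to 3G.
2G: tangent at (57, 14): λ = (3·57² + 16)/(2·14) ≡ 54/28. 28⁻¹ ≡ 60 (mod 73), so λ ≡ 54·60 ≡ 28.
  x = λ² - 57 - 57 = 784 - 114 ≡ 13; y = λ·(57 - 13) - 14 ≡ 50. → (13, 50)
3G: (13, 50) + (57, 14). λ = (14 - 50)/(57 - 13) ≡ 37/44 mod 73. 44⁻¹ ≡ 5 (mod 73), so λ ≡ 39.
  x = λ² - 13 - 57 = 1521 - 70 ≡ 64; y = λ·(13 - 64) - 50 ≡ 5. → (64, 5)
3G = (64, 5).
Next 2H:
Repeated addition: build up to 2H.
2H: tangent at (64, 5): λ = (3·64² + 16)/(2·5) ≡ 40/10. 10⁻¹ ≡ 22 (mod 73) since 10·22 = 220 ≡ 1, so λ ≡ 40·22 ≡ 4.
  x = λ² - 64 - 64 = 16 - 128 ≡ 34; y = λ·(64 - 34) - 5 ≡ 42. → (34, 42)
2H = (34, 42).
Finally 3G + 2H:
(64, 5) + (34, 42). λ = (42 - 5)/(34 - 64) ≡ 37/43 mod 73. 43⁻¹ ≡ 17 (mod 73) since 43·17 = 731 ≡ 1, so λ ≡ 45.
  x = λ² - 64 - 34 = 2025 - 98 ≡ 29; y = λ·(64 - 29) - 5 ≡ 37. → (29, 37)

(29, 37)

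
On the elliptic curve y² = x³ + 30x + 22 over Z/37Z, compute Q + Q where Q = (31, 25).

tangent at (31, 25): λ = (3·31² + 30)/(2·25) ≡ 27/13. 13⁻¹ ≡ 20 (mod 37), so λ ≡ 27·20 ≡ 22.
  x = λ² - 31 - 31 = 484 - 62 ≡ 15; y = λ·(31 - 15) - 25 ≡ 31. → (15, 31)

(15, 31)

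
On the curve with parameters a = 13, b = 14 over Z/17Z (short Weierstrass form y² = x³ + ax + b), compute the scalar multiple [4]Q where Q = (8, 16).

Double-and-add on 4 = (100)₂. Start with Q = (8, 16) for the leading 1-bit.
double: tangent at (8, 16): λ = (3·8² + 13)/(2·16) ≡ 1/15. 15⁻¹ ≡ 8 (mod 17), so λ ≡ 1·8 ≡ 8.
  x = λ² - 8 - 8 = 64 - 16 ≡ 14; y = λ·(8 - 14) - 16 ≡ 4. → (14, 4)
double: tangent at (14, 4): λ = (3·14² + 13)/(2·4) ≡ 6/8. 8⁻¹ ≡ 15 (mod 17) since 8·15 = 120 ≡ 1, so λ ≡ 6·15 ≡ 5.
  x = λ² - 14 - 14 = 25 - 28 ≡ 14; y = λ·(14 - 14) - 4 ≡ 13. → (14, 13)

(14, 13)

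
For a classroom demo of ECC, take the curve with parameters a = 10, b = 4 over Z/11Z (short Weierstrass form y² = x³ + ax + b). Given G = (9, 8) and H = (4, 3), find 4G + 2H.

First 4G:
Repeated addition: build up to 4G.
2G: tangent at (9, 8): λ = (3·9² + 10)/(2·8) ≡ 0/5. 5⁻¹ ≡ 9 (mod 11), so λ ≡ 0·9 ≡ 0.
  x = λ² - 9 - 9 = 0 - 18 ≡ 4; y = λ·(9 - 4) - 8 ≡ 3. → (4, 3)
3G: (4, 3) + (9, 8). λ = (8 - 3)/(9 - 4) ≡ 5/5 mod 11. 5⁻¹ ≡ 9 (mod 11), so λ ≡ 1.
  x = λ² - 4 - 9 = 1 - 13 ≡ 10; y = λ·(4 - 10) - 3 ≡ 2. → (10, 2)
4G: (10, 2) + (9, 8). λ = (8 - 2)/(9 - 10) ≡ 6/10 mod 11. 10⁻¹ ≡ 10 (mod 11), so λ ≡ 5.
  x = λ² - 10 - 9 = 25 - 19 ≡ 6; y = λ·(10 - 6) - 2 ≡ 7. → (6, 7)
4G = (6, 7).
Next 2H:
Repeated addition: build up to 2H.
2H: tangent at (4, 3): λ = (3·4² + 10)/(2·3) ≡ 3/6. 6⁻¹ ≡ 2 (mod 11), so λ ≡ 3·2 ≡ 6.
  x = λ² - 4 - 4 = 36 - 8 ≡ 6; y = λ·(4 - 6) - 3 ≡ 7. → (6, 7)
2H = (6, 7).
Finally 4G + 2H:
tangent at (6, 7): λ = (3·6² + 10)/(2·7) ≡ 8/3. 3⁻¹ ≡ 4 (mod 11) since 3·4 = 12 ≡ 1, so λ ≡ 8·4 ≡ 10.
  x = λ² - 6 - 6 = 100 - 12 ≡ 0; y = λ·(6 - 0) - 7 ≡ 9. → (0, 9)

(0, 9)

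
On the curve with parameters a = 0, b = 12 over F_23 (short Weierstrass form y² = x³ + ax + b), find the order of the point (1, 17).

2P: tangent at (1, 17): λ = (3·1² + 0)/(2·17) ≡ 3/11. 11⁻¹ ≡ 21 (mod 23) since 11·21 = 231 ≡ 1, so λ ≡ 3·21 ≡ 17.
  x = λ² - 1 - 1 = 289 - 2 ≡ 11; y = λ·(1 - 11) - 17 ≡ 20. → (11, 20)
3P: (11, 20) + (1, 17). λ = (17 - 20)/(1 - 11) ≡ 20/13 mod 23. 13⁻¹ ≡ 16 (mod 23), so λ ≡ 21.
  x = λ² - 11 - 1 = 441 - 12 ≡ 15; y = λ·(11 - 15) - 20 ≡ 11. → (15, 11)
4P: (15, 11) + (1, 17). λ = (17 - 11)/(1 - 15) ≡ 6/9 mod 23. 9⁻¹ ≡ 18 (mod 23) since 9·18 = 162 ≡ 1, so λ ≡ 16.
  x = λ² - 15 - 1 = 256 - 16 ≡ 10; y = λ·(15 - 10) - 11 ≡ 0. → (10, 0)
5P: (10, 0) + (1, 17). λ = (17 - 0)/(1 - 10) ≡ 17/14 mod 23. 14⁻¹ ≡ 5 (mod 23), so λ ≡ 16.
  x = λ² - 10 - 1 = 256 - 11 ≡ 15; y = λ·(10 - 15) - 0 ≡ 12. → (15, 12)
6P: (15, 12) + (1, 17). λ = (17 - 12)/(1 - 15) ≡ 5/9 mod 23. 9⁻¹ ≡ 18 (mod 23), so λ ≡ 21.
  x = λ² - 15 - 1 = 441 - 16 ≡ 11; y = λ·(15 - 11) - 12 ≡ 3. → (11, 3)
7P: (11, 3) + (1, 17). λ = (17 - 3)/(1 - 11) ≡ 14/13 mod 23. 13⁻¹ ≡ 16 (mod 23), so λ ≡ 17.
  x = λ² - 11 - 1 = 289 - 12 ≡ 1; y = λ·(11 - 1) - 3 ≡ 6. → (1, 6)
8P: (1, 6) + (1, 17): same x and y₁ ≡ -y₂, so the sum is O.
8P = O, so the order is 8.

8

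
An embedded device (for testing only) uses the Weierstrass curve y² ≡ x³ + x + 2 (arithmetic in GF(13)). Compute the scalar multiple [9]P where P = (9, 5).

O

Repeated addition: build up to 9P.
2P: tangent at (9, 5): λ = (3·9² + 1)/(2·5) ≡ 10/10. 10⁻¹ ≡ 4 (mod 13), so λ ≡ 10·4 ≡ 1.
  x = λ² - 9 - 9 = 1 - 18 ≡ 9; y = λ·(9 - 9) - 5 ≡ 8. → (9, 8)
3P: (9, 8) + (9, 5): same x and y₁ ≡ -y₂, so the sum is O.
4P: O + (9, 5) = (9, 5) (identity).
5P: tangent at (9, 5): λ = (3·9² + 1)/(2·5) ≡ 10/10. 10⁻¹ ≡ 4 (mod 13) since 10·4 = 40 ≡ 1, so λ ≡ 10·4 ≡ 1.
  x = λ² - 9 - 9 = 1 - 18 ≡ 9; y = λ·(9 - 9) - 5 ≡ 8. → (9, 8)
6P: (9, 8) + (9, 5): same x and y₁ ≡ -y₂, so the sum is O.
7P: O + (9, 5) = (9, 5) (identity).
8P: tangent at (9, 5): λ = (3·9² + 1)/(2·5) ≡ 10/10. 10⁻¹ ≡ 4 (mod 13), so λ ≡ 10·4 ≡ 1.
  x = λ² - 9 - 9 = 1 - 18 ≡ 9; y = λ·(9 - 9) - 5 ≡ 8. → (9, 8)
9P: (9, 8) + (9, 5): same x and y₁ ≡ -y₂, so the sum is O.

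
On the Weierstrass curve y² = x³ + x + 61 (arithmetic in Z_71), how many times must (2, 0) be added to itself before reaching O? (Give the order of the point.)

2

2P: (2, 0) + (2, 0): same x and y₁ ≡ -y₂, so the sum is O.
2P = O, so the order is 2.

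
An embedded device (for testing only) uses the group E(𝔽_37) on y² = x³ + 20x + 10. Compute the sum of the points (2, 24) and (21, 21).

(13, 5)

(2, 24) + (21, 21). λ = (21 - 24)/(21 - 2) ≡ 34/19 mod 37. 19⁻¹ ≡ 2 (mod 37), so λ ≡ 31.
  x = λ² - 2 - 21 = 961 - 23 ≡ 13; y = λ·(2 - 13) - 24 ≡ 5. → (13, 5)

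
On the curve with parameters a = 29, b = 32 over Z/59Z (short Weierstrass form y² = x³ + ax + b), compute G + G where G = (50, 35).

(37, 29)

tangent at (50, 35): λ = (3·50² + 29)/(2·35) ≡ 36/11. 11⁻¹ ≡ 43 (mod 59), so λ ≡ 36·43 ≡ 14.
  x = λ² - 50 - 50 = 196 - 100 ≡ 37; y = λ·(50 - 37) - 35 ≡ 29. → (37, 29)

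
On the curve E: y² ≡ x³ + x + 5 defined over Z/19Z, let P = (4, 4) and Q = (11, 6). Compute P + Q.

(13, 7)

(4, 4) + (11, 6). λ = (6 - 4)/(11 - 4) ≡ 2/7 mod 19. 7⁻¹ ≡ 11 (mod 19), so λ ≡ 3.
  x = λ² - 4 - 11 = 9 - 15 ≡ 13; y = λ·(4 - 13) - 4 ≡ 7. → (13, 7)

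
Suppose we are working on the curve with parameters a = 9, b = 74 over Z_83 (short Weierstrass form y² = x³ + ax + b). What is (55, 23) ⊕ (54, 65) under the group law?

(55, 23) + (54, 65). λ = (65 - 23)/(54 - 55) ≡ 42/82 mod 83. 82⁻¹ ≡ 82 (mod 83) since 82·82 = 6724 ≡ 1, so λ ≡ 41.
  x = λ² - 55 - 54 = 1681 - 109 ≡ 78; y = λ·(55 - 78) - 23 ≡ 30. → (78, 30)

(78, 30)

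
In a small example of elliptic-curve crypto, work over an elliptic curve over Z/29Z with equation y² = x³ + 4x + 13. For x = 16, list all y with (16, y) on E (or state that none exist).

x³ + 4x + 13 = 4173 ≡ 26 (mod 29).
26 is a non-residue mod 29; no y exists.

none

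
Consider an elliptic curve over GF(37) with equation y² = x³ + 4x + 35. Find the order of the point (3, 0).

2

2P: (3, 0) + (3, 0): same x and y₁ ≡ -y₂, so the sum is 𝒪.
2P = 𝒪, so the order is 2.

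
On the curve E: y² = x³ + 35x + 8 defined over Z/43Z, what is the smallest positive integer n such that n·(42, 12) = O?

2P: tangent at (42, 12): λ = (3·42² + 35)/(2·12) ≡ 38/24. 24⁻¹ ≡ 9 (mod 43), so λ ≡ 38·9 ≡ 41.
  x = λ² - 42 - 42 = 1681 - 84 ≡ 6; y = λ·(42 - 6) - 12 ≡ 2. → (6, 2)
3P: (6, 2) + (42, 12). λ = (12 - 2)/(42 - 6) ≡ 10/36 mod 43. 36⁻¹ ≡ 6 (mod 43), so λ ≡ 17.
  x = λ² - 6 - 42 = 289 - 48 ≡ 26; y = λ·(6 - 26) - 2 ≡ 2. → (26, 2)
4P: (26, 2) + (42, 12). λ = (12 - 2)/(42 - 26) ≡ 10/16 mod 43. 16⁻¹ ≡ 35 (mod 43), so λ ≡ 6.
  x = λ² - 26 - 42 = 36 - 68 ≡ 11; y = λ·(26 - 11) - 2 ≡ 2. → (11, 2)
5P: (11, 2) + (42, 12). λ = (12 - 2)/(42 - 11) ≡ 10/31 mod 43. 31⁻¹ ≡ 25 (mod 43), so λ ≡ 35.
  x = λ² - 11 - 42 = 1225 - 53 ≡ 11; y = λ·(11 - 11) - 2 ≡ 41. → (11, 41)
6P: (11, 41) + (42, 12). λ = (12 - 41)/(42 - 11) ≡ 14/31 mod 43. 31⁻¹ ≡ 25 (mod 43) since 31·25 = 775 ≡ 1, so λ ≡ 6.
  x = λ² - 11 - 42 = 36 - 53 ≡ 26; y = λ·(11 - 26) - 41 ≡ 41. → (26, 41)
7P: (26, 41) + (42, 12). λ = (12 - 41)/(42 - 26) ≡ 14/16 mod 43. 16⁻¹ ≡ 35 (mod 43) since 16·35 = 560 ≡ 1, so λ ≡ 17.
  x = λ² - 26 - 42 = 289 - 68 ≡ 6; y = λ·(26 - 6) - 41 ≡ 41. → (6, 41)
8P: (6, 41) + (42, 12). λ = (12 - 41)/(42 - 6) ≡ 14/36 mod 43. 36⁻¹ ≡ 6 (mod 43) since 36·6 = 216 ≡ 1, so λ ≡ 41.
  x = λ² - 6 - 42 = 1681 - 48 ≡ 42; y = λ·(6 - 42) - 41 ≡ 31. → (42, 31)
9P: (42, 31) + (42, 12): same x and y₁ ≡ -y₂, so the sum is O.
9P = O, so the order is 9.

9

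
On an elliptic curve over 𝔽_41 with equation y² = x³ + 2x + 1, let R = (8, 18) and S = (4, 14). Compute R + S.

(30, 1)

(8, 18) + (4, 14). λ = (14 - 18)/(4 - 8) ≡ 37/37 mod 41. 37⁻¹ ≡ 10 (mod 41) since 37·10 = 370 ≡ 1, so λ ≡ 1.
  x = λ² - 8 - 4 = 1 - 12 ≡ 30; y = λ·(8 - 30) - 18 ≡ 1. → (30, 1)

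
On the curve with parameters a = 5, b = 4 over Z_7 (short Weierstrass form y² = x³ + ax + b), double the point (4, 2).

tangent at (4, 2): λ = (3·4² + 5)/(2·2) ≡ 4/4. 4⁻¹ ≡ 2 (mod 7), so λ ≡ 4·2 ≡ 1.
  x = λ² - 4 - 4 = 1 - 8 ≡ 0; y = λ·(4 - 0) - 2 ≡ 2. → (0, 2)

(0, 2)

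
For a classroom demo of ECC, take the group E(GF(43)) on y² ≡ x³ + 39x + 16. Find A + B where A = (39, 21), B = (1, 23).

(39, 21) + (1, 23). λ = (23 - 21)/(1 - 39) ≡ 2/5 mod 43. 5⁻¹ ≡ 26 (mod 43), so λ ≡ 9.
  x = λ² - 39 - 1 = 81 - 40 ≡ 41; y = λ·(39 - 41) - 21 ≡ 4. → (41, 4)

(41, 4)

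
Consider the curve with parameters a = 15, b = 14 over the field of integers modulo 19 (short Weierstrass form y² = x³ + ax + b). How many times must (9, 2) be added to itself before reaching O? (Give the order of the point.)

2P: tangent at (9, 2): λ = (3·9² + 15)/(2·2) ≡ 11/4. 4⁻¹ ≡ 5 (mod 19), so λ ≡ 11·5 ≡ 17.
  x = λ² - 9 - 9 = 289 - 18 ≡ 5; y = λ·(9 - 5) - 2 ≡ 9. → (5, 9)
3P: (5, 9) + (9, 2). λ = (2 - 9)/(9 - 5) ≡ 12/4 mod 19. 4⁻¹ ≡ 5 (mod 19) since 4·5 = 20 ≡ 1, so λ ≡ 3.
  x = λ² - 5 - 9 = 9 - 14 ≡ 14; y = λ·(5 - 14) - 9 ≡ 2. → (14, 2)
4P: (14, 2) + (9, 2). λ = (2 - 2)/(9 - 14) ≡ 0/14 mod 19. 14⁻¹ ≡ 15 (mod 19) since 14·15 = 210 ≡ 1, so λ ≡ 0.
  x = λ² - 14 - 9 = 0 - 23 ≡ 15; y = λ·(14 - 15) - 2 ≡ 17. → (15, 17)
5P: (15, 17) + (9, 2). λ = (2 - 17)/(9 - 15) ≡ 4/13 mod 19. 13⁻¹ ≡ 3 (mod 19), so λ ≡ 12.
  x = λ² - 15 - 9 = 144 - 24 ≡ 6; y = λ·(15 - 6) - 17 ≡ 15. → (6, 15)
6P: (6, 15) + (9, 2). λ = (2 - 15)/(9 - 6) ≡ 6/3 mod 19. 3⁻¹ ≡ 13 (mod 19) since 3·13 = 39 ≡ 1, so λ ≡ 2.
  x = λ² - 6 - 9 = 4 - 15 ≡ 8; y = λ·(6 - 8) - 15 ≡ 0. → (8, 0)
7P: (8, 0) + (9, 2). λ = (2 - 0)/(9 - 8) ≡ 2/1 mod 19. 1⁻¹ ≡ 1 (mod 19), so λ ≡ 2.
  x = λ² - 8 - 9 = 4 - 17 ≡ 6; y = λ·(8 - 6) - 0 ≡ 4. → (6, 4)
8P: (6, 4) + (9, 2). λ = (2 - 4)/(9 - 6) ≡ 17/3 mod 19. 3⁻¹ ≡ 13 (mod 19) since 3·13 = 39 ≡ 1, so λ ≡ 12.
  x = λ² - 6 - 9 = 144 - 15 ≡ 15; y = λ·(6 - 15) - 4 ≡ 2. → (15, 2)
9P: (15, 2) + (9, 2). λ = (2 - 2)/(9 - 15) ≡ 0/13 mod 19. 13⁻¹ ≡ 3 (mod 19), so λ ≡ 0.
  x = λ² - 15 - 9 = 0 - 24 ≡ 14; y = λ·(15 - 14) - 2 ≡ 17. → (14, 17)
10P: (14, 17) + (9, 2). λ = (2 - 17)/(9 - 14) ≡ 4/14 mod 19. 14⁻¹ ≡ 15 (mod 19) since 14·15 = 210 ≡ 1, so λ ≡ 3.
  x = λ² - 14 - 9 = 9 - 23 ≡ 5; y = λ·(14 - 5) - 17 ≡ 10. → (5, 10)
11P: (5, 10) + (9, 2). λ = (2 - 10)/(9 - 5) ≡ 11/4 mod 19. 4⁻¹ ≡ 5 (mod 19) since 4·5 = 20 ≡ 1, so λ ≡ 17.
  x = λ² - 5 - 9 = 289 - 14 ≡ 9; y = λ·(5 - 9) - 10 ≡ 17. → (9, 17)
12P: (9, 17) + (9, 2): same x and y₁ ≡ -y₂, so the sum is O.
12P = O, so the order is 12.

12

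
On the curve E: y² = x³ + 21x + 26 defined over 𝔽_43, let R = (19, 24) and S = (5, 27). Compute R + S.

(19, 24) + (5, 27). λ = (27 - 24)/(5 - 19) ≡ 3/29 mod 43. 29⁻¹ ≡ 3 (mod 43), so λ ≡ 9.
  x = λ² - 19 - 5 = 81 - 24 ≡ 14; y = λ·(19 - 14) - 24 ≡ 21. → (14, 21)

(14, 21)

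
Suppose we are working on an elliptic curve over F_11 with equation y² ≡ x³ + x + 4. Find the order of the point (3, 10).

2P: tangent at (3, 10): λ = (3·3² + 1)/(2·10) ≡ 6/9. 9⁻¹ ≡ 5 (mod 11), so λ ≡ 6·5 ≡ 8.
  x = λ² - 3 - 3 = 64 - 6 ≡ 3; y = λ·(3 - 3) - 10 ≡ 1. → (3, 1)
3P: (3, 1) + (3, 10): same x and y₁ ≡ -y₂, so the sum is 𝒪.
3P = 𝒪, so the order is 3.

3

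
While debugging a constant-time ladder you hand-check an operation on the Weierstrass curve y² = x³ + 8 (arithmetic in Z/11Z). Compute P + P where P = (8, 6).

(9, 0)

tangent at (8, 6): λ = (3·8² + 0)/(2·6) ≡ 5/1. 1⁻¹ ≡ 1 (mod 11) since 1·1 = 1 ≡ 1, so λ ≡ 5·1 ≡ 5.
  x = λ² - 8 - 8 = 25 - 16 ≡ 9; y = λ·(8 - 9) - 6 ≡ 0. → (9, 0)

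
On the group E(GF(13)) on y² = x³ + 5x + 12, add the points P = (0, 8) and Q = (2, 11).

(10, 3)

(0, 8) + (2, 11). λ = (11 - 8)/(2 - 0) ≡ 3/2 mod 13. 2⁻¹ ≡ 7 (mod 13), so λ ≡ 8.
  x = λ² - 0 - 2 = 64 - 2 ≡ 10; y = λ·(0 - 10) - 8 ≡ 3. → (10, 3)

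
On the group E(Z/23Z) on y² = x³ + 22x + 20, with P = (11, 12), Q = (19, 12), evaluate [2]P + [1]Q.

(8, 15)

First 2P:
Repeated addition: build up to 2P.
2P: tangent at (11, 12): λ = (3·11² + 22)/(2·12) ≡ 17/1. 1⁻¹ ≡ 1 (mod 23) since 1·1 = 1 ≡ 1, so λ ≡ 17·1 ≡ 17.
  x = λ² - 11 - 11 = 289 - 22 ≡ 14; y = λ·(11 - 14) - 12 ≡ 6. → (14, 6)
2P = (14, 6).
Finally 2P + Q:
(14, 6) + (19, 12). λ = (12 - 6)/(19 - 14) ≡ 6/5 mod 23. 5⁻¹ ≡ 14 (mod 23) since 5·14 = 70 ≡ 1, so λ ≡ 15.
  x = λ² - 14 - 19 = 225 - 33 ≡ 8; y = λ·(14 - 8) - 6 ≡ 15. → (8, 15)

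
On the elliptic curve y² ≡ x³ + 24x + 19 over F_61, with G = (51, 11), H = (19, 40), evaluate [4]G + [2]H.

(37, 25)

First 4G:
Repeated addition: build up to 4G.
2G: tangent at (51, 11): λ = (3·51² + 24)/(2·11) ≡ 19/22. 22⁻¹ ≡ 25 (mod 61) since 22·25 = 550 ≡ 1, so λ ≡ 19·25 ≡ 48.
  x = λ² - 51 - 51 = 2304 - 102 ≡ 6; y = λ·(51 - 6) - 11 ≡ 14. → (6, 14)
3G: (6, 14) + (51, 11). λ = (11 - 14)/(51 - 6) ≡ 58/45 mod 61. 45⁻¹ ≡ 19 (mod 61), so λ ≡ 4.
  x = λ² - 6 - 51 = 16 - 57 ≡ 20; y = λ·(6 - 20) - 14 ≡ 52. → (20, 52)
4G: (20, 52) + (51, 11). λ = (11 - 52)/(51 - 20) ≡ 20/31 mod 61. 31⁻¹ ≡ 2 (mod 61) since 31·2 = 62 ≡ 1, so λ ≡ 40.
  x = λ² - 20 - 51 = 1600 - 71 ≡ 4; y = λ·(20 - 4) - 52 ≡ 39. → (4, 39)
4G = (4, 39).
Next 2H:
Repeated addition: build up to 2H.
2H: tangent at (19, 40): λ = (3·19² + 24)/(2·40) ≡ 9/19. 19⁻¹ ≡ 45 (mod 61) since 19·45 = 855 ≡ 1, so λ ≡ 9·45 ≡ 39.
  x = λ² - 19 - 19 = 1521 - 38 ≡ 19; y = λ·(19 - 19) - 40 ≡ 21. → (19, 21)
2H = (19, 21).
Finally 4G + 2H:
(4, 39) + (19, 21). λ = (21 - 39)/(19 - 4) ≡ 43/15 mod 61. 15⁻¹ ≡ 57 (mod 61), so λ ≡ 11.
  x = λ² - 4 - 19 = 121 - 23 ≡ 37; y = λ·(4 - 37) - 39 ≡ 25. → (37, 25)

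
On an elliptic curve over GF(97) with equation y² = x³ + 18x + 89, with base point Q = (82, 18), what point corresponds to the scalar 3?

Repeated addition: build up to 3Q.
2Q: tangent at (82, 18): λ = (3·82² + 18)/(2·18) ≡ 14/36. 36⁻¹ ≡ 62 (mod 97) since 36·62 = 2232 ≡ 1, so λ ≡ 14·62 ≡ 92.
  x = λ² - 82 - 82 = 8464 - 164 ≡ 55; y = λ·(82 - 55) - 18 ≡ 41. → (55, 41)
3Q: (55, 41) + (82, 18). λ = (18 - 41)/(82 - 55) ≡ 74/27 mod 97. 27⁻¹ ≡ 18 (mod 97) since 27·18 = 486 ≡ 1, so λ ≡ 71.
  x = λ² - 55 - 82 = 5041 - 137 ≡ 54; y = λ·(55 - 54) - 41 ≡ 30. → (54, 30)

(54, 30)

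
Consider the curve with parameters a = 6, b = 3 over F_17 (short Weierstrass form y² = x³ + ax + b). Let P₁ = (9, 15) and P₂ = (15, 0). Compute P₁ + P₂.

(12, 1)

(9, 15) + (15, 0). λ = (0 - 15)/(15 - 9) ≡ 2/6 mod 17. 6⁻¹ ≡ 3 (mod 17) since 6·3 = 18 ≡ 1, so λ ≡ 6.
  x = λ² - 9 - 15 = 36 - 24 ≡ 12; y = λ·(9 - 12) - 15 ≡ 1. → (12, 1)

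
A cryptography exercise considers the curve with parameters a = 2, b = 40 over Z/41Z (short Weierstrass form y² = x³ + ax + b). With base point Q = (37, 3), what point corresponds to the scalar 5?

Double-and-add on 5 = (101)₂. Start with Q = (37, 3) for the leading 1-bit.
double: tangent at (37, 3): λ = (3·37² + 2)/(2·3) ≡ 9/6. 6⁻¹ ≡ 7 (mod 41), so λ ≡ 9·7 ≡ 22.
  x = λ² - 37 - 37 = 484 - 74 ≡ 0; y = λ·(37 - 0) - 3 ≡ 32. → (0, 32)
double: tangent at (0, 32): λ = (3·0² + 2)/(2·32) ≡ 2/23. 23⁻¹ ≡ 25 (mod 41), so λ ≡ 2·25 ≡ 9.
  x = λ² - 0 - 0 = 81 - 0 ≡ 40; y = λ·(0 - 40) - 32 ≡ 18. → (40, 18)
add Q: (40, 18) + (37, 3). λ = (3 - 18)/(37 - 40) ≡ 26/38 mod 41. 38⁻¹ ≡ 27 (mod 41), so λ ≡ 5.
  x = λ² - 40 - 37 = 25 - 77 ≡ 30; y = λ·(40 - 30) - 18 ≡ 32. → (30, 32)

(30, 32)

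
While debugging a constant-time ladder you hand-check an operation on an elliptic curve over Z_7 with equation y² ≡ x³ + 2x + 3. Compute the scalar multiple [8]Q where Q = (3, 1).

Repeated addition: build up to 8Q.
2Q: tangent at (3, 1): λ = (3·3² + 2)/(2·1) ≡ 1/2. 2⁻¹ ≡ 4 (mod 7) since 2·4 = 8 ≡ 1, so λ ≡ 1·4 ≡ 4.
  x = λ² - 3 - 3 = 16 - 6 ≡ 3; y = λ·(3 - 3) - 1 ≡ 6. → (3, 6)
3Q: (3, 6) + (3, 1): same x and y₁ ≡ -y₂, so the sum is the point at infinity.
4Q: the point at infinity + (3, 1) = (3, 1) (identity).
5Q: tangent at (3, 1): λ = (3·3² + 2)/(2·1) ≡ 1/2. 2⁻¹ ≡ 4 (mod 7), so λ ≡ 1·4 ≡ 4.
  x = λ² - 3 - 3 = 16 - 6 ≡ 3; y = λ·(3 - 3) - 1 ≡ 6. → (3, 6)
6Q: (3, 6) + (3, 1): same x and y₁ ≡ -y₂, so the sum is the point at infinity.
7Q: the point at infinity + (3, 1) = (3, 1) (identity).
8Q: tangent at (3, 1): λ = (3·3² + 2)/(2·1) ≡ 1/2. 2⁻¹ ≡ 4 (mod 7) since 2·4 = 8 ≡ 1, so λ ≡ 1·4 ≡ 4.
  x = λ² - 3 - 3 = 16 - 6 ≡ 3; y = λ·(3 - 3) - 1 ≡ 6. → (3, 6)

(3, 6)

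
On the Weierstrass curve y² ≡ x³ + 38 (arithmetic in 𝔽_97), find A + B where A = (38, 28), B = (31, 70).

(64, 31)

(38, 28) + (31, 70). λ = (70 - 28)/(31 - 38) ≡ 42/90 mod 97. 90⁻¹ ≡ 83 (mod 97), so λ ≡ 91.
  x = λ² - 38 - 31 = 8281 - 69 ≡ 64; y = λ·(38 - 64) - 28 ≡ 31. → (64, 31)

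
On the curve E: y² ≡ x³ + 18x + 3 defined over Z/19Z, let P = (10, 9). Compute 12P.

(15, 0)

Double-and-add on 12 = (1100)₂. Start with P = (10, 9) for the leading 1-bit.
double: tangent at (10, 9): λ = (3·10² + 18)/(2·9) ≡ 14/18. 18⁻¹ ≡ 18 (mod 19) since 18·18 = 324 ≡ 1, so λ ≡ 14·18 ≡ 5.
  x = λ² - 10 - 10 = 25 - 20 ≡ 5; y = λ·(10 - 5) - 9 ≡ 16. → (5, 16)
add P: (5, 16) + (10, 9). λ = (9 - 16)/(10 - 5) ≡ 12/5 mod 19. 5⁻¹ ≡ 4 (mod 19) since 5·4 = 20 ≡ 1, so λ ≡ 10.
  x = λ² - 5 - 10 = 100 - 15 ≡ 9; y = λ·(5 - 9) - 16 ≡ 1. → (9, 1)
double: tangent at (9, 1): λ = (3·9² + 18)/(2·1) ≡ 14/2. 2⁻¹ ≡ 10 (mod 19), so λ ≡ 14·10 ≡ 7.
  x = λ² - 9 - 9 = 49 - 18 ≡ 12; y = λ·(9 - 12) - 1 ≡ 16. → (12, 16)
double: tangent at (12, 16): λ = (3·12² + 18)/(2·16) ≡ 13/13. 13⁻¹ ≡ 3 (mod 19), so λ ≡ 13·3 ≡ 1.
  x = λ² - 12 - 12 = 1 - 24 ≡ 15; y = λ·(12 - 15) - 16 ≡ 0. → (15, 0)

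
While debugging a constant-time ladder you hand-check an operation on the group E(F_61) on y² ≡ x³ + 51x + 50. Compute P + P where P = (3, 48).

tangent at (3, 48): λ = (3·3² + 51)/(2·48) ≡ 17/35. 35⁻¹ ≡ 7 (mod 61), so λ ≡ 17·7 ≡ 58.
  x = λ² - 3 - 3 = 3364 - 6 ≡ 3; y = λ·(3 - 3) - 48 ≡ 13. → (3, 13)

(3, 13)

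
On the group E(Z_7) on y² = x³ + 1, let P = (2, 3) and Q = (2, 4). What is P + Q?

O

The two points share x = 2 and their y-coordinates satisfy 3 + 4 ≡ 0 (mod 7), so they are inverses. Their sum is O.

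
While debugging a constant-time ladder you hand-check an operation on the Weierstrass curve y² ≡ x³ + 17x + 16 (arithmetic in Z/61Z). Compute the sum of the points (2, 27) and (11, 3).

(2, 27) + (11, 3). λ = (3 - 27)/(11 - 2) ≡ 37/9 mod 61. 9⁻¹ ≡ 34 (mod 61), so λ ≡ 38.
  x = λ² - 2 - 11 = 1444 - 13 ≡ 28; y = λ·(2 - 28) - 27 ≡ 22. → (28, 22)

(28, 22)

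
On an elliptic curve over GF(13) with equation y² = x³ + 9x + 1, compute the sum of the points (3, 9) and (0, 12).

(11, 12)

(3, 9) + (0, 12). λ = (12 - 9)/(0 - 3) ≡ 3/10 mod 13. 10⁻¹ ≡ 4 (mod 13), so λ ≡ 12.
  x = λ² - 3 - 0 = 144 - 3 ≡ 11; y = λ·(3 - 11) - 9 ≡ 12. → (11, 12)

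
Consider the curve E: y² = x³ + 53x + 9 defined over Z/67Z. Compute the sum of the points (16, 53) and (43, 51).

(16, 53) + (43, 51). λ = (51 - 53)/(43 - 16) ≡ 65/27 mod 67. 27⁻¹ ≡ 5 (mod 67), so λ ≡ 57.
  x = λ² - 16 - 43 = 3249 - 59 ≡ 41; y = λ·(16 - 41) - 53 ≡ 63. → (41, 63)

(41, 63)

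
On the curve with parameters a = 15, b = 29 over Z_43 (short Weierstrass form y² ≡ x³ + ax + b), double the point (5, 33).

tangent at (5, 33): λ = (3·5² + 15)/(2·33) ≡ 4/23. 23⁻¹ ≡ 15 (mod 43), so λ ≡ 4·15 ≡ 17.
  x = λ² - 5 - 5 = 289 - 10 ≡ 21; y = λ·(5 - 21) - 33 ≡ 39. → (21, 39)

(21, 39)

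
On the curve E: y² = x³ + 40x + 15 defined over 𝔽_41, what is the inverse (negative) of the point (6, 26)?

-(6, 26) = (6, -26 mod 41) = (6, 15).

(6, 15)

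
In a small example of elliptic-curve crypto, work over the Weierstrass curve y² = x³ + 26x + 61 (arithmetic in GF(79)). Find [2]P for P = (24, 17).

(14, 76)

tangent at (24, 17): λ = (3·24² + 26)/(2·17) ≡ 16/34. 34⁻¹ ≡ 7 (mod 79) since 34·7 = 238 ≡ 1, so λ ≡ 16·7 ≡ 33.
  x = λ² - 24 - 24 = 1089 - 48 ≡ 14; y = λ·(24 - 14) - 17 ≡ 76. → (14, 76)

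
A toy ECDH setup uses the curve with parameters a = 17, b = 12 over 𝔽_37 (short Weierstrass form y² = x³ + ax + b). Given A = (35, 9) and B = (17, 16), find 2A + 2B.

(15, 4)

First 2A:
Repeated addition: build up to 2A.
2A: tangent at (35, 9): λ = (3·35² + 17)/(2·9) ≡ 29/18. 18⁻¹ ≡ 35 (mod 37), so λ ≡ 29·35 ≡ 16.
  x = λ² - 35 - 35 = 256 - 70 ≡ 1; y = λ·(35 - 1) - 9 ≡ 17. → (1, 17)
2A = (1, 17).
Next 2B:
Repeated addition: build up to 2B.
2B: tangent at (17, 16): λ = (3·17² + 17)/(2·16) ≡ 33/32. 32⁻¹ ≡ 22 (mod 37), so λ ≡ 33·22 ≡ 23.
  x = λ² - 17 - 17 = 529 - 34 ≡ 14; y = λ·(17 - 14) - 16 ≡ 16. → (14, 16)
2B = (14, 16).
Finally 2A + 2B:
(1, 17) + (14, 16). λ = (16 - 17)/(14 - 1) ≡ 36/13 mod 37. 13⁻¹ ≡ 20 (mod 37) since 13·20 = 260 ≡ 1, so λ ≡ 17.
  x = λ² - 1 - 14 = 289 - 15 ≡ 15; y = λ·(1 - 15) - 17 ≡ 4. → (15, 4)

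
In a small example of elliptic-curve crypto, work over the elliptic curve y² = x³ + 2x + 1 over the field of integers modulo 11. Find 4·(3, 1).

Write G = (3, 1).
Repeated addition: build up to 4G.
2G: tangent at (3, 1): λ = (3·3² + 2)/(2·1) ≡ 7/2. 2⁻¹ ≡ 6 (mod 11) since 2·6 = 12 ≡ 1, so λ ≡ 7·6 ≡ 9.
  x = λ² - 3 - 3 = 81 - 6 ≡ 9; y = λ·(3 - 9) - 1 ≡ 0. → (9, 0)
3G: (9, 0) + (3, 1). λ = (1 - 0)/(3 - 9) ≡ 1/5 mod 11. 5⁻¹ ≡ 9 (mod 11) since 5·9 = 45 ≡ 1, so λ ≡ 9.
  x = λ² - 9 - 3 = 81 - 12 ≡ 3; y = λ·(9 - 3) - 0 ≡ 10. → (3, 10)
4G: (3, 10) + (3, 1): same x and y₁ ≡ -y₂, so the sum is ∞.

O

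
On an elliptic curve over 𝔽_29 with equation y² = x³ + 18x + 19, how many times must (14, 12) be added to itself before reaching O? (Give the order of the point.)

2P: tangent at (14, 12): λ = (3·14² + 18)/(2·12) ≡ 26/24. 24⁻¹ ≡ 23 (mod 29) since 24·23 = 552 ≡ 1, so λ ≡ 26·23 ≡ 18.
  x = λ² - 14 - 14 = 324 - 28 ≡ 6; y = λ·(14 - 6) - 12 ≡ 16. → (6, 16)
3P: (6, 16) + (14, 12). λ = (12 - 16)/(14 - 6) ≡ 25/8 mod 29. 8⁻¹ ≡ 11 (mod 29), so λ ≡ 14.
  x = λ² - 6 - 14 = 196 - 20 ≡ 2; y = λ·(6 - 2) - 16 ≡ 11. → (2, 11)
4P: (2, 11) + (14, 12). λ = (12 - 11)/(14 - 2) ≡ 1/12 mod 29. 12⁻¹ ≡ 17 (mod 29), so λ ≡ 17.
  x = λ² - 2 - 14 = 289 - 16 ≡ 12; y = λ·(2 - 12) - 11 ≡ 22. → (12, 22)
5P: (12, 22) + (14, 12). λ = (12 - 22)/(14 - 12) ≡ 19/2 mod 29. 2⁻¹ ≡ 15 (mod 29), so λ ≡ 24.
  x = λ² - 12 - 14 = 576 - 26 ≡ 28; y = λ·(12 - 28) - 22 ≡ 0. → (28, 0)
6P: (28, 0) + (14, 12). λ = (12 - 0)/(14 - 28) ≡ 12/15 mod 29. 15⁻¹ ≡ 2 (mod 29), so λ ≡ 24.
  x = λ² - 28 - 14 = 576 - 42 ≡ 12; y = λ·(28 - 12) - 0 ≡ 7. → (12, 7)
7P: (12, 7) + (14, 12). λ = (12 - 7)/(14 - 12) ≡ 5/2 mod 29. 2⁻¹ ≡ 15 (mod 29) since 2·15 = 30 ≡ 1, so λ ≡ 17.
  x = λ² - 12 - 14 = 289 - 26 ≡ 2; y = λ·(12 - 2) - 7 ≡ 18. → (2, 18)
8P: (2, 18) + (14, 12). λ = (12 - 18)/(14 - 2) ≡ 23/12 mod 29. 12⁻¹ ≡ 17 (mod 29) since 12·17 = 204 ≡ 1, so λ ≡ 14.
  x = λ² - 2 - 14 = 196 - 16 ≡ 6; y = λ·(2 - 6) - 18 ≡ 13. → (6, 13)
9P: (6, 13) + (14, 12). λ = (12 - 13)/(14 - 6) ≡ 28/8 mod 29. 8⁻¹ ≡ 11 (mod 29), so λ ≡ 18.
  x = λ² - 6 - 14 = 324 - 20 ≡ 14; y = λ·(6 - 14) - 13 ≡ 17. → (14, 17)
10P: (14, 17) + (14, 12): same x and y₁ ≡ -y₂, so the sum is O.
10P = O, so the order is 10.

10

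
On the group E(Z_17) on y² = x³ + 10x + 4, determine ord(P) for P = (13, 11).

2P: tangent at (13, 11): λ = (3·13² + 10)/(2·11) ≡ 7/5. 5⁻¹ ≡ 7 (mod 17), so λ ≡ 7·7 ≡ 15.
  x = λ² - 13 - 13 = 225 - 26 ≡ 12; y = λ·(13 - 12) - 11 ≡ 4. → (12, 4)
3P: (12, 4) + (13, 11). λ = (11 - 4)/(13 - 12) ≡ 7/1 mod 17. 1⁻¹ ≡ 1 (mod 17), so λ ≡ 7.
  x = λ² - 12 - 13 = 49 - 25 ≡ 7; y = λ·(12 - 7) - 4 ≡ 14. → (7, 14)
4P: (7, 14) + (13, 11). λ = (11 - 14)/(13 - 7) ≡ 14/6 mod 17. 6⁻¹ ≡ 3 (mod 17), so λ ≡ 8.
  x = λ² - 7 - 13 = 64 - 20 ≡ 10; y = λ·(7 - 10) - 14 ≡ 13. → (10, 13)
5P: (10, 13) + (13, 11). λ = (11 - 13)/(13 - 10) ≡ 15/3 mod 17. 3⁻¹ ≡ 6 (mod 17), so λ ≡ 5.
  x = λ² - 10 - 13 = 25 - 23 ≡ 2; y = λ·(10 - 2) - 13 ≡ 10. → (2, 10)
6P: (2, 10) + (13, 11). λ = (11 - 10)/(13 - 2) ≡ 1/11 mod 17. 11⁻¹ ≡ 14 (mod 17), so λ ≡ 14.
  x = λ² - 2 - 13 = 196 - 15 ≡ 11; y = λ·(2 - 11) - 10 ≡ 0. → (11, 0)
7P: (11, 0) + (13, 11). λ = (11 - 0)/(13 - 11) ≡ 11/2 mod 17. 2⁻¹ ≡ 9 (mod 17) since 2·9 = 18 ≡ 1, so λ ≡ 14.
  x = λ² - 11 - 13 = 196 - 24 ≡ 2; y = λ·(11 - 2) - 0 ≡ 7. → (2, 7)
8P: (2, 7) + (13, 11). λ = (11 - 7)/(13 - 2) ≡ 4/11 mod 17. 11⁻¹ ≡ 14 (mod 17), so λ ≡ 5.
  x = λ² - 2 - 13 = 25 - 15 ≡ 10; y = λ·(2 - 10) - 7 ≡ 4. → (10, 4)
9P: (10, 4) + (13, 11). λ = (11 - 4)/(13 - 10) ≡ 7/3 mod 17. 3⁻¹ ≡ 6 (mod 17) since 3·6 = 18 ≡ 1, so λ ≡ 8.
  x = λ² - 10 - 13 = 64 - 23 ≡ 7; y = λ·(10 - 7) - 4 ≡ 3. → (7, 3)
10P: (7, 3) + (13, 11). λ = (11 - 3)/(13 - 7) ≡ 8/6 mod 17. 6⁻¹ ≡ 3 (mod 17) since 6·3 = 18 ≡ 1, so λ ≡ 7.
  x = λ² - 7 - 13 = 49 - 20 ≡ 12; y = λ·(7 - 12) - 3 ≡ 13. → (12, 13)
11P: (12, 13) + (13, 11). λ = (11 - 13)/(13 - 12) ≡ 15/1 mod 17. 1⁻¹ ≡ 1 (mod 17) since 1·1 = 1 ≡ 1, so λ ≡ 15.
  x = λ² - 12 - 13 = 225 - 25 ≡ 13; y = λ·(12 - 13) - 13 ≡ 6. → (13, 6)
12P: (13, 6) + (13, 11): same x and y₁ ≡ -y₂, so the sum is ∞.
12P = ∞, so the order is 12.

12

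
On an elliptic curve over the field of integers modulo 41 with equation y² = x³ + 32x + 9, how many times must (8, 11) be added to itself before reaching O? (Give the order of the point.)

2P: tangent at (8, 11): λ = (3·8² + 32)/(2·11) ≡ 19/22. 22⁻¹ ≡ 28 (mod 41) since 22·28 = 616 ≡ 1, so λ ≡ 19·28 ≡ 40.
  x = λ² - 8 - 8 = 1600 - 16 ≡ 26; y = λ·(8 - 26) - 11 ≡ 7. → (26, 7)
3P: (26, 7) + (8, 11). λ = (11 - 7)/(8 - 26) ≡ 4/23 mod 41. 23⁻¹ ≡ 25 (mod 41) since 23·25 = 575 ≡ 1, so λ ≡ 18.
  x = λ² - 26 - 8 = 324 - 34 ≡ 3; y = λ·(26 - 3) - 7 ≡ 38. → (3, 38)
4P: (3, 38) + (8, 11). λ = (11 - 38)/(8 - 3) ≡ 14/5 mod 41. 5⁻¹ ≡ 33 (mod 41) since 5·33 = 165 ≡ 1, so λ ≡ 11.
  x = λ² - 3 - 8 = 121 - 11 ≡ 28; y = λ·(3 - 28) - 38 ≡ 15. → (28, 15)
5P: (28, 15) + (8, 11). λ = (11 - 15)/(8 - 28) ≡ 37/21 mod 41. 21⁻¹ ≡ 2 (mod 41) since 21·2 = 42 ≡ 1, so λ ≡ 33.
  x = λ² - 28 - 8 = 1089 - 36 ≡ 28; y = λ·(28 - 28) - 15 ≡ 26. → (28, 26)
6P: (28, 26) + (8, 11). λ = (11 - 26)/(8 - 28) ≡ 26/21 mod 41. 21⁻¹ ≡ 2 (mod 41), so λ ≡ 11.
  x = λ² - 28 - 8 = 121 - 36 ≡ 3; y = λ·(28 - 3) - 26 ≡ 3. → (3, 3)
7P: (3, 3) + (8, 11). λ = (11 - 3)/(8 - 3) ≡ 8/5 mod 41. 5⁻¹ ≡ 33 (mod 41), so λ ≡ 18.
  x = λ² - 3 - 8 = 324 - 11 ≡ 26; y = λ·(3 - 26) - 3 ≡ 34. → (26, 34)
8P: (26, 34) + (8, 11). λ = (11 - 34)/(8 - 26) ≡ 18/23 mod 41. 23⁻¹ ≡ 25 (mod 41) since 23·25 = 575 ≡ 1, so λ ≡ 40.
  x = λ² - 26 - 8 = 1600 - 34 ≡ 8; y = λ·(26 - 8) - 34 ≡ 30. → (8, 30)
9P: (8, 30) + (8, 11): same x and y₁ ≡ -y₂, so the sum is O.
9P = O, so the order is 9.

9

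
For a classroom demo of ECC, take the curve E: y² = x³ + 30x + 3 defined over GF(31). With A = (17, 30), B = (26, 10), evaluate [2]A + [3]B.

(17, 1)

First 2A:
Repeated addition: build up to 2A.
2A: tangent at (17, 30): λ = (3·17² + 30)/(2·30) ≡ 29/29. 29⁻¹ ≡ 15 (mod 31) since 29·15 = 435 ≡ 1, so λ ≡ 29·15 ≡ 1.
  x = λ² - 17 - 17 = 1 - 34 ≡ 29; y = λ·(17 - 29) - 30 ≡ 20. → (29, 20)
2A = (29, 20).
Next 3B:
Repeated addition: build up to 3B.
2B: tangent at (26, 10): λ = (3·26² + 30)/(2·10) ≡ 12/20. 20⁻¹ ≡ 14 (mod 31) since 20·14 = 280 ≡ 1, so λ ≡ 12·14 ≡ 13.
  x = λ² - 26 - 26 = 169 - 52 ≡ 24; y = λ·(26 - 24) - 10 ≡ 16. → (24, 16)
3B: (24, 16) + (26, 10). λ = (10 - 16)/(26 - 24) ≡ 25/2 mod 31. 2⁻¹ ≡ 16 (mod 31) since 2·16 = 32 ≡ 1, so λ ≡ 28.
  x = λ² - 24 - 26 = 784 - 50 ≡ 21; y = λ·(24 - 21) - 16 ≡ 6. → (21, 6)
3B = (21, 6).
Finally 2A + 3B:
(29, 20) + (21, 6). λ = (6 - 20)/(21 - 29) ≡ 17/23 mod 31. 23⁻¹ ≡ 27 (mod 31) since 23·27 = 621 ≡ 1, so λ ≡ 25.
  x = λ² - 29 - 21 = 625 - 50 ≡ 17; y = λ·(29 - 17) - 20 ≡ 1. → (17, 1)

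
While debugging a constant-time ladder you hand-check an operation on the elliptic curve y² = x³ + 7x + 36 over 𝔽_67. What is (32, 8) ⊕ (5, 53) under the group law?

(3, 33)

(32, 8) + (5, 53). λ = (53 - 8)/(5 - 32) ≡ 45/40 mod 67. 40⁻¹ ≡ 62 (mod 67), so λ ≡ 43.
  x = λ² - 32 - 5 = 1849 - 37 ≡ 3; y = λ·(32 - 3) - 8 ≡ 33. → (3, 33)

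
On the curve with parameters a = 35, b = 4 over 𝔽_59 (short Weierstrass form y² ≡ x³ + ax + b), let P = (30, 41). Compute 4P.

Double-and-add on 4 = (100)₂. Start with P = (30, 41) for the leading 1-bit.
double: tangent at (30, 41): λ = (3·30² + 35)/(2·41) ≡ 21/23. 23⁻¹ ≡ 18 (mod 59) since 23·18 = 414 ≡ 1, so λ ≡ 21·18 ≡ 24.
  x = λ² - 30 - 30 = 576 - 60 ≡ 44; y = λ·(30 - 44) - 41 ≡ 36. → (44, 36)
double: tangent at (44, 36): λ = (3·44² + 35)/(2·36) ≡ 2/13. 13⁻¹ ≡ 50 (mod 59), so λ ≡ 2·50 ≡ 41.
  x = λ² - 44 - 44 = 1681 - 88 ≡ 0; y = λ·(44 - 0) - 36 ≡ 57. → (0, 57)

(0, 57)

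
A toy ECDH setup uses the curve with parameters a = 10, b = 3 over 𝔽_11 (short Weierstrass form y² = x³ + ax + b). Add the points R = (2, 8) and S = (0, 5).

(3, 7)

(2, 8) + (0, 5). λ = (5 - 8)/(0 - 2) ≡ 8/9 mod 11. 9⁻¹ ≡ 5 (mod 11), so λ ≡ 7.
  x = λ² - 2 - 0 = 49 - 2 ≡ 3; y = λ·(2 - 3) - 8 ≡ 7. → (3, 7)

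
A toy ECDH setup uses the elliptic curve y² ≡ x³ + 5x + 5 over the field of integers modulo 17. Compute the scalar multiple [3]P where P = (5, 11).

(12, 5)

Repeated addition: build up to 3P.
2P: tangent at (5, 11): λ = (3·5² + 5)/(2·11) ≡ 12/5. 5⁻¹ ≡ 7 (mod 17), so λ ≡ 12·7 ≡ 16.
  x = λ² - 5 - 5 = 256 - 10 ≡ 8; y = λ·(5 - 8) - 11 ≡ 9. → (8, 9)
3P: (8, 9) + (5, 11). λ = (11 - 9)/(5 - 8) ≡ 2/14 mod 17. 14⁻¹ ≡ 11 (mod 17) since 14·11 = 154 ≡ 1, so λ ≡ 5.
  x = λ² - 8 - 5 = 25 - 13 ≡ 12; y = λ·(8 - 12) - 9 ≡ 5. → (12, 5)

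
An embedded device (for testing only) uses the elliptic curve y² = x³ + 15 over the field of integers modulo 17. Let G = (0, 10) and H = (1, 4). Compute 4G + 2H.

O

First 4G:
Double-and-add on 4 = (100)₂. Start with G = (0, 10) for the leading 1-bit.
double: tangent at (0, 10): λ = (3·0² + 0)/(2·10) ≡ 0/3. 3⁻¹ ≡ 6 (mod 17), so λ ≡ 0·6 ≡ 0.
  x = λ² - 0 - 0 = 0 - 0 ≡ 0; y = λ·(0 - 0) - 10 ≡ 7. → (0, 7)
double: tangent at (0, 7): λ = (3·0² + 0)/(2·7) ≡ 0/14. 14⁻¹ ≡ 11 (mod 17) since 14·11 = 154 ≡ 1, so λ ≡ 0·11 ≡ 0.
  x = λ² - 0 - 0 = 0 - 0 ≡ 0; y = λ·(0 - 0) - 7 ≡ 10. → (0, 10)
4G = (0, 10).
Next 2H:
Repeated addition: build up to 2H.
2H: tangent at (1, 4): λ = (3·1² + 0)/(2·4) ≡ 3/8. 8⁻¹ ≡ 15 (mod 17), so λ ≡ 3·15 ≡ 11.
  x = λ² - 1 - 1 = 121 - 2 ≡ 0; y = λ·(1 - 0) - 4 ≡ 7. → (0, 7)
2H = (0, 7).
Finally 4G + 2H:
(0, 10) + (0, 7): same x and y₁ ≡ -y₂, so the sum is O.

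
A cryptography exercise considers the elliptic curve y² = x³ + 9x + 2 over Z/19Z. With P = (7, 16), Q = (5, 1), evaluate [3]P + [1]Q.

First 3P:
Repeated addition: build up to 3P.
2P: tangent at (7, 16): λ = (3·7² + 9)/(2·16) ≡ 4/13. 13⁻¹ ≡ 3 (mod 19) since 13·3 = 39 ≡ 1, so λ ≡ 4·3 ≡ 12.
  x = λ² - 7 - 7 = 144 - 14 ≡ 16; y = λ·(7 - 16) - 16 ≡ 9. → (16, 9)
3P: (16, 9) + (7, 16). λ = (16 - 9)/(7 - 16) ≡ 7/10 mod 19. 10⁻¹ ≡ 2 (mod 19), so λ ≡ 14.
  x = λ² - 16 - 7 = 196 - 23 ≡ 2; y = λ·(16 - 2) - 9 ≡ 16. → (2, 16)
3P = (2, 16).
Finally 3P + Q:
(2, 16) + (5, 1). λ = (1 - 16)/(5 - 2) ≡ 4/3 mod 19. 3⁻¹ ≡ 13 (mod 19), so λ ≡ 14.
  x = λ² - 2 - 5 = 196 - 7 ≡ 18; y = λ·(2 - 18) - 16 ≡ 7. → (18, 7)

(18, 7)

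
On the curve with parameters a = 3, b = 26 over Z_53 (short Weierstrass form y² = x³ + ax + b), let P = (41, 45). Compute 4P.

Repeated addition: build up to 4P.
2P: tangent at (41, 45): λ = (3·41² + 3)/(2·45) ≡ 11/37. 37⁻¹ ≡ 43 (mod 53) since 37·43 = 1591 ≡ 1, so λ ≡ 11·43 ≡ 49.
  x = λ² - 41 - 41 = 2401 - 82 ≡ 40; y = λ·(41 - 40) - 45 ≡ 4. → (40, 4)
3P: (40, 4) + (41, 45). λ = (45 - 4)/(41 - 40) ≡ 41/1 mod 53. 1⁻¹ ≡ 1 (mod 53), so λ ≡ 41.
  x = λ² - 40 - 41 = 1681 - 81 ≡ 10; y = λ·(40 - 10) - 4 ≡ 7. → (10, 7)
4P: (10, 7) + (41, 45). λ = (45 - 7)/(41 - 10) ≡ 38/31 mod 53. 31⁻¹ ≡ 12 (mod 53), so λ ≡ 32.
  x = λ² - 10 - 41 = 1024 - 51 ≡ 19; y = λ·(10 - 19) - 7 ≡ 23. → (19, 23)

(19, 23)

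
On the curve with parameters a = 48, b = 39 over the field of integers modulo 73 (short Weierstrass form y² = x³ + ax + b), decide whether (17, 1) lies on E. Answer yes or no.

y² = 1² ≡ 1; x³ + 48x + 39 = 5768 ≡ 1 (mod 73). 1 = 1.

yes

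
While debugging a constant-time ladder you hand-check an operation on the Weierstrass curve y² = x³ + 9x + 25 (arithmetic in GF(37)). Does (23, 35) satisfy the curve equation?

y² = 35² ≡ 4; x³ + 9x + 25 = 12399 ≡ 4 (mod 37). 4 = 4.

yes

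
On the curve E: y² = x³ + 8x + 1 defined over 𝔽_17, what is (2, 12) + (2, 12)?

tangent at (2, 12): λ = (3·2² + 8)/(2·12) ≡ 3/7. 7⁻¹ ≡ 5 (mod 17), so λ ≡ 3·5 ≡ 15.
  x = λ² - 2 - 2 = 225 - 4 ≡ 0; y = λ·(2 - 0) - 12 ≡ 1. → (0, 1)

(0, 1)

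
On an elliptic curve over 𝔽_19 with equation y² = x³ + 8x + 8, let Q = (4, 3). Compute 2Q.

(1, 6)

tangent at (4, 3): λ = (3·4² + 8)/(2·3) ≡ 18/6. 6⁻¹ ≡ 16 (mod 19), so λ ≡ 18·16 ≡ 3.
  x = λ² - 4 - 4 = 9 - 8 ≡ 1; y = λ·(4 - 1) - 3 ≡ 6. → (1, 6)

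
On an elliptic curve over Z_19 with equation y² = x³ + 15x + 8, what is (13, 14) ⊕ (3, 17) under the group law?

(1, 9)

(13, 14) + (3, 17). λ = (17 - 14)/(3 - 13) ≡ 3/9 mod 19. 9⁻¹ ≡ 17 (mod 19) since 9·17 = 153 ≡ 1, so λ ≡ 13.
  x = λ² - 13 - 3 = 169 - 16 ≡ 1; y = λ·(13 - 1) - 14 ≡ 9. → (1, 9)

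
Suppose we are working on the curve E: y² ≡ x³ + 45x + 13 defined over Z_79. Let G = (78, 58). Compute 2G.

tangent at (78, 58): λ = (3·78² + 45)/(2·58) ≡ 48/37. 37⁻¹ ≡ 47 (mod 79) since 37·47 = 1739 ≡ 1, so λ ≡ 48·47 ≡ 44.
  x = λ² - 78 - 78 = 1936 - 156 ≡ 42; y = λ·(78 - 42) - 58 ≡ 25. → (42, 25)

(42, 25)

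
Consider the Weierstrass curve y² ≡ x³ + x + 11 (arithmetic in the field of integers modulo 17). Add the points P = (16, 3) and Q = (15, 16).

(16, 3) + (15, 16). λ = (16 - 3)/(15 - 16) ≡ 13/16 mod 17. 16⁻¹ ≡ 16 (mod 17), so λ ≡ 4.
  x = λ² - 16 - 15 = 16 - 31 ≡ 2; y = λ·(16 - 2) - 3 ≡ 2. → (2, 2)

(2, 2)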